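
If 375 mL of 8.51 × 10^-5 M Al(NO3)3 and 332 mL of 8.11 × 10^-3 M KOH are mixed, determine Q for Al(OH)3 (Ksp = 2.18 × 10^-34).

Q = 2.49 × 10^-12

Total volume = 375 + 332 = 707 mL.
[Al^3+] = 8.51 × 10^-5 × (375/707) = 4.514 × 10^-5 M
[OH^-] = 8.11 × 10^-3 × (332/707) = 3.808 × 10^-3 M
Al(OH)3(s) ⇌ Al^3+(aq) + 3 OH^-(aq), so Q = [Al^3+][OH^-]^3
Q = (4.514 x 10^-5)(3.808 × 10^-3)^3 = 2.49 × 10^-12
Q > Ksp, so Al(OH)3 will precipitate.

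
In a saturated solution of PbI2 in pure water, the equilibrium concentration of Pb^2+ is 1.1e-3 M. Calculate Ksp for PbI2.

PbI2(s) ⇌ Pb^2+ + 2 I^-
Stoichiometry gives [I^-] = (2/1)[Pb^2+] = 2.20 × 10^-3 M.
Ksp = [Pb^2+][I^-]^2
Ksp = 1.1 × 10^-3 × (2.20 × 10^-3)^2 = 5.3 × 10^-9

5.3 x 10^-9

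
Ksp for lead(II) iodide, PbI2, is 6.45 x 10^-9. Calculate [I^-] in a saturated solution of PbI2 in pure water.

[I^-] ≈ 2.35 x 10^-3 M

PbI2(s) <=> Pb^2+(aq) + 2 I^-(aq)
Ksp = [Pb^2+][I^-]^2
With molar solubility s: [Pb^2+] = s, [I^-] = 2s.
Substituting: Ksp = s(2s)^2 = 4s^3
Solving, s = (6.45 x 10^-9/4)^(1/3) = 1.173 × 10^-3 M
[I^-] = 2s = 2.35 × 10^-3 M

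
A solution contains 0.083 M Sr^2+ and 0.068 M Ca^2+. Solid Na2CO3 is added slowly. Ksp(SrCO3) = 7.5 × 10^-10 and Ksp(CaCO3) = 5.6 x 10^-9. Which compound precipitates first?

SrCO3

Each salt begins to precipitate when Q = Ksp, i.e. when [CO3^2-] reaches its threshold.
For SrCO3: 7.5 × 10^-10 = 0.083 × [CO3^2-]  ⇒  [CO3^2-] = 9.0 x 10^-9 M.
For CaCO3: 5.6 x 10^-9 = 0.068 × [CO3^2-]  ⇒  [CO3^2-] = 8.2 × 10^-8 M.
The salt with the lower threshold [CO3^2-] precipitates first: SrCO3.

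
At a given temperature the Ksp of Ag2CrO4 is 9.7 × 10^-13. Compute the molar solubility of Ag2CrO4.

s ≈ 6.2e-5 M

Ag2CrO4(s) ⇌ 2 Ag^+ + CrO4^2-
Ksp = [Ag^+]^2[CrO4^2-]
With molar solubility s: [Ag^+] = 2s, [CrO4^2-] = s.
Ksp = (2s)^2s = 4s^3
Solving, s = (9.7 × 10^-13/4)^(1/3) = 6.2 x 10^-5 M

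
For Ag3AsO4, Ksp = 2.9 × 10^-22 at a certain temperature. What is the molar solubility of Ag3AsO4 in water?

1.8 × 10^-6 M

Ag3AsO4(s) ⇌ 3 Ag^+ + AsO4^3-
Ksp = [Ag^+]^3[AsO4^3-]
Let s = molar solubility. Then [Ag^+] = 3s and [AsO4^3-] = s.
Ksp = (3s)^3s = 27s^4
s = (2.9 × 10^-22 / 27)^(1/4) = 1.8 x 10^-6 M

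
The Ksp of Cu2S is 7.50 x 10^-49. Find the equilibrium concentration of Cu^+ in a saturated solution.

Cu2S(s) ⇌ 2 Cu^+ + S^2-
Ksp = [Cu^+]^2[S^2-]
If s mol/L of Cu2S dissolves, [Cu^+] = 2s and [S^2-] = s.
Ksp = (2s)^2s = 4s^3
Solving, s = (7.50 x 10^-49/4)^(1/3) = 5.724 × 10^-17 M
[Cu^+] = 2s = 1.14 × 10^-16 M

1.14 × 10^-16 M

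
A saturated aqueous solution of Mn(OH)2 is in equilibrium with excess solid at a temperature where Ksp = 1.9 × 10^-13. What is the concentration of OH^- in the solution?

[OH^-] = 7.2 × 10^-5 M

Mn(OH)2(s) ⇌ Mn^2+ + 2 OH^-
Ksp = [Mn^2+][OH^-]^2
With molar solubility s: [Mn^2+] = s, [OH^-] = 2s.
Ksp = s(2s)^2 = 4s^3
s = (1.9 × 10^-13 / 4)^(1/3) = 3.62 × 10^-5 M
[OH^-] = 2s = 7.2 x 10^-5 M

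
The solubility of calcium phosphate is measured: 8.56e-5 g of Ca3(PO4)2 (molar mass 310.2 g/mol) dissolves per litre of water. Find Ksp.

Ksp ≈ 1.73 x 10^-31

Molar solubility s = (8.56 x 10^-5 g/L) / (310.2 g/mol) = 2.760 x 10^-7 M.
Ca3(PO4)2(s) <=> 3 Ca^2+(aq) + 2 PO4^3-(aq)
Let s = molar solubility. Then [Ca^2+] = 3s and [PO4^3-] = 2s.
Ksp = [Ca^2+]^3[PO4^3-]^2
Substituting: Ksp = (3s)^3(2s)^2 = 108s^5
Ksp = 108 × (2.760 × 10^-7)^5 = 1.73 × 10^-31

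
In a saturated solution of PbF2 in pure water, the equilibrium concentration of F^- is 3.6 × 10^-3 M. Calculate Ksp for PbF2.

PbF2(s) ⇌ Pb^2+(aq) + 2 F^-(aq)
Stoichiometry gives [Pb^2+] = (1/2)[F^-] = 1.80 × 10^-3 M.
Ksp = [Pb^2+][F^-]^2
Ksp = 1.80 × 10^-3 × (3.6 x 10^-3)^2 = 2.3 × 10^-8

2.3e-8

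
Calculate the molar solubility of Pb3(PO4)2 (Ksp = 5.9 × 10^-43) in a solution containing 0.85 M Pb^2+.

Pb3(PO4)2(s) ⇌ 3 Pb^2+ + 2 PO4^3-
Ksp = [Pb^2+]^3[PO4^3-]^2
Let s be the molar solubility in this solution. [Pb^2+] = 0.85 + 3s ≈ 0.85, [PO4^3-] = 2s (Ksp is small, so little additional dissolves).
Ksp ≈ (0.85)^3 × (2s)^2
s = 4.9 x 10^-22 M
Check: 3s = 1.5 × 10^-21 ≪ 0.85, so the approximation is valid.

s ≈ 4.9 × 10^-22 M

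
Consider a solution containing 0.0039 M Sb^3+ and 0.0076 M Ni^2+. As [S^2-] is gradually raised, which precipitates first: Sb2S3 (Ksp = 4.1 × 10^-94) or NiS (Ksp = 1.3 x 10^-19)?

Each salt begins to precipitate when Q = Ksp, i.e. when [S^2-] reaches its threshold.
For Sb2S3: 4.1 × 10^-94 = (0.0039)^2 × [S^2-]^3  ⇒  [S^2-] = 3.0 × 10^-30 M.
For NiS: 1.3 x 10^-19 = 0.0076 × [S^2-]  ⇒  [S^2-] = 1.7 × 10^-17 M.
The salt with the lower threshold [S^2-] precipitates first: Sb2S3.

Sb2S3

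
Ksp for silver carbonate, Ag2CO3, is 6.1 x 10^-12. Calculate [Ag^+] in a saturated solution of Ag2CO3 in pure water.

Ag2CO3(s) ⇌ 2 Ag^+ + CO3^2-
Ksp = [Ag^+]^2[CO3^2-]
If s mol/L of Ag2CO3 dissolves, [Ag^+] = 2s and [CO3^2-] = s.
Ksp = (2s)^2s = 4s^3
Solving, s = (6.1 x 10^-12/4)^(1/3) = 1.15 x 10^-4 M
[Ag^+] = 2s = 2.3 x 10^-4 M

[Ag^+] ≈ 2.3 x 10^-4 M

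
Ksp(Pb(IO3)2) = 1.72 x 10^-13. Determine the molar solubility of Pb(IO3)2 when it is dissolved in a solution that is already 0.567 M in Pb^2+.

s = 2.75 x 10^-7 M

Pb(IO3)2(s) ⇌ Pb^2+ + 2 IO3^-
Ksp = [Pb^2+][IO3^-]^2
Let s be the molar solubility in this solution. [Pb^2+] = 0.567 + s ≈ 0.567, [IO3^-] = 2s (common-ion effect: Pb^2+ is already 0.567 M).
Ksp ≈ 0.567 × (2s)^2
s = 2.75 × 10^-7 M
Check: s = 2.8 × 10^-7 ≪ 0.567, so the approximation is valid.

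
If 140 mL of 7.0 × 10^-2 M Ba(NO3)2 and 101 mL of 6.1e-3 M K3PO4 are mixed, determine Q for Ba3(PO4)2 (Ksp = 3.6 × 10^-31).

Q = 4.4 x 10^-10

Total volume = 140 + 101 = 241 mL.
[Ba^2+] = 7.0 × 10^-2 × (140/241) = 4.07 × 10^-2 M
[PO4^3-] = 6.1 × 10^-3 × (101/241) = 2.56 × 10^-3 M
Ba3(PO4)2(s) ⇌ 3 Ba^2+ + 2 PO4^3-, so Q = [Ba^2+]^3[PO4^3-]^2
Q = (4.07 × 10^-2)^3(2.56 × 10^-3)^2 = 4.4 × 10^-10
Q > Ksp, so Ba3(PO4)2 will precipitate.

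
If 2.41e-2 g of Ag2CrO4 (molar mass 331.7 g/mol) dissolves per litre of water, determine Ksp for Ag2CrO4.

Ksp ≈ 1.53 × 10^-12

Molar solubility s = (2.41 × 10^-2 g/L) / (331.7 g/mol) = 7.266 × 10^-5 M.
Ag2CrO4(s) <=> 2 Ag^+(aq) + CrO4^2-(aq)
With molar solubility s: [Ag^+] = 2s, [CrO4^2-] = s.
Ksp = [Ag^+]^2[CrO4^2-]
So Ksp = (2s)^2 × s = 4s^3
Ksp = 4 × (7.266 x 10^-5)^3 = 1.53 × 10^-12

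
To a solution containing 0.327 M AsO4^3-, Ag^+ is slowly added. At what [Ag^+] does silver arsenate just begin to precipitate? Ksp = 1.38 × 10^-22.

Ag3AsO4(s) <=> 3 Ag^+ + AsO4^3-
Ksp = [Ag^+]^3[AsO4^3-]
Precipitation begins when Q = Ksp. With [AsO4^3-] = 0.327 M:
1.38 × 10^-22 = (0.327) × [Ag^+]^3
[Ag^+] = (1.38 × 10^-22 / 3.27 × 10^-1)^(1/3) = 7.50 × 10^-8 M

[Ag^+] = 7.50e-8 M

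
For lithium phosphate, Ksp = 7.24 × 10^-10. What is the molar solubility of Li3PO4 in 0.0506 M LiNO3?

Li3PO4(s) ⇌ 3 Li^+ + PO4^3-
Ksp = [Li^+]^3[PO4^3-]
Let s be the molar solubility in this solution. [Li^+] = 0.0506 + 3s ≈ 0.0506, [PO4^3-] = s (Ksp is small, so little additional dissolves).
Ksp ≈ (0.0506)^3 × s
s = 5.59 × 10^-6 M
Check: 3s = 1.7 x 10^-5 ≪ 0.0506, so the approximation is valid.

s = 5.59 × 10^-6 M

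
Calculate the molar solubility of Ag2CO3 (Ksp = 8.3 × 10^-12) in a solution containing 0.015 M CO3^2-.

Ag2CO3(s) ⇌ 2 Ag^+ + CO3^2-
Ksp = [Ag^+]^2[CO3^2-]
If s mol/L dissolves here, [Ag^+] = 2s, [CO3^2-] = 0.015 + s ≈ 0.015 (Ksp is small, so little additional dissolves).
Ksp ≈ (2s)^2 × 0.015
s = 1.2 x 10^-5 M
Check: s = 1.2 × 10^-5 ≪ 0.015, so the approximation is valid.

s ≈ 1.2 x 10^-5 M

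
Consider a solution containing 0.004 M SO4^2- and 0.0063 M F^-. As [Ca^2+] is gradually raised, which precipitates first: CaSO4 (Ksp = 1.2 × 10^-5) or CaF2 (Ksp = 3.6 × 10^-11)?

CaF2

Each salt begins to precipitate when Q = Ksp, i.e. when [Ca^2+] reaches its threshold.
For CaSO4: 1.2 × 10^-5 = 0.004 × [Ca^2+]  ⇒  [Ca^2+] = 3.0 x 10^-3 M.
For CaF2: 3.6 × 10^-11 = (0.0063)^2 × [Ca^2+]  ⇒  [Ca^2+] = 9.1 × 10^-7 M.
The salt with the lower threshold [Ca^2+] precipitates first: CaF2.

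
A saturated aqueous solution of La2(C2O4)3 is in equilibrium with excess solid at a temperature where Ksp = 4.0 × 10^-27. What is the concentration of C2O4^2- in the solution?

La2(C2O4)3(s) ⇌ 2 La^3+(aq) + 3 C2O4^2-(aq)
Ksp = [La^3+]^2[C2O4^2-]^3
Let s = molar solubility. Then [La^3+] = 2s and [C2O4^2-] = 3s.
So Ksp = (2s)^2 × (3s)^3 = 108s^5
Solving, s = (4.0 × 10^-27/108)^(1/5) = 2.06 × 10^-6 M
[C2O4^2-] = 3s = 6.2 × 10^-6 M

[C2O4^2-] = 6.2 × 10^-6 M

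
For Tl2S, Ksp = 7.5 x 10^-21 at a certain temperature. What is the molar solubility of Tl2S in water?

Tl2S(s) ⇌ 2 Tl^+(aq) + S^2-(aq)
Ksp = [Tl^+]^2[S^2-]
For each mole of Tl2S that dissolves: [Tl^+] = 2s, [S^2-] = s.
Substituting: Ksp = (2s)^2s = 4s^3
s^3 = 7.5 x 10^-21 / 4, so s = 1.2 x 10^-7 M

s ≈ 1.2 × 10^-7 M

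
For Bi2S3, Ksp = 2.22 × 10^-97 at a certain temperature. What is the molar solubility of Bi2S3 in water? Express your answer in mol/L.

Bi2S3(s) ⇌ 2 Bi^3+(aq) + 3 S^2-(aq)
Ksp = [Bi^3+]^2[S^2-]^3
With molar solubility s: [Bi^3+] = 2s, [S^2-] = 3s.
So Ksp = (2s)^2 × (3s)^3 = 108s^5
s^5 = 2.22 × 10^-97 / 108, so s = 1.83 x 10^-20 M

s = 1.83 × 10^-20 M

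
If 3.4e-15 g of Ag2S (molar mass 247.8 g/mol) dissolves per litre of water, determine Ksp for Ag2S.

Molar solubility s = (3.4 × 10^-15 g/L) / (247.8 g/mol) = 1.37 × 10^-17 M.
Ag2S(s) ⇌ 2 Ag^+(aq) + S^2-(aq)
If s mol/L of Ag2S dissolves, [Ag^+] = 2s and [S^2-] = s.
Ksp = [Ag^+]^2[S^2-]
Ksp = (2s)^2s = 4s^3
With s = 1.37 × 10^-17: Ksp = 1.0 × 10^-50

Ksp = 1.0 x 10^-50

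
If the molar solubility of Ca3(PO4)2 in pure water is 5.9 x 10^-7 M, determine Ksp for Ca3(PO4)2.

Ca3(PO4)2(s) ⇌ 3 Ca^2+ + 2 PO4^3-
If s mol/L of Ca3(PO4)2 dissolves, [Ca^2+] = 3s and [PO4^3-] = 2s.
Ksp = [Ca^2+]^3[PO4^3-]^2
So Ksp = (3s)^3 × (2s)^2 = 108s^5
Ksp = 108 × (5.9 × 10^-7)^5 = 7.7 × 10^-30

Ksp ≈ 7.7e-30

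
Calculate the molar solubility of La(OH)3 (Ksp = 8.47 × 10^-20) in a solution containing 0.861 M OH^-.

s ≈ 1.33e-19 M

La(OH)3(s) ⇌ La^3+(aq) + 3 OH^-(aq)
Ksp = [La^3+][OH^-]^3
Let s be the molar solubility in this solution. [La^3+] = s, [OH^-] = 0.861 + 3s ≈ 0.861 (common-ion effect: OH^- is already 0.861 M).
Ksp ≈ s × (0.861)^3
s = 1.33 x 10^-19 M
Check: 3s = 4.0 x 10^-19 ≪ 0.861, so the approximation is valid.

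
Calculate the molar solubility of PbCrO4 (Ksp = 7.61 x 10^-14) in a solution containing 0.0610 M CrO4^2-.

PbCrO4(s) ⇌ Pb^2+(aq) + CrO4^2-(aq)
Ksp = [Pb^2+][CrO4^2-]
Let s = moles of PbCrO4 that dissolve per litre. [Pb^2+] = s, [CrO4^2-] = 0.0610 + s ≈ 0.0610 (common-ion effect: CrO4^2- is already 0.0610 M).
Ksp ≈ s × 0.0610
s = 1.25 x 10^-12 M
Check: s = 1.2 × 10^-12 ≪ 0.0610, so the approximation is valid.

1.25e-12 M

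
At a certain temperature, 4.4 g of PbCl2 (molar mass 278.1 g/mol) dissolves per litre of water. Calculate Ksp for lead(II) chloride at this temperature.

Ksp ≈ 1.6 × 10^-5

Molar solubility s = (4.4 g/L) / (278.1 g/mol) = 1.58 x 10^-2 M.
PbCl2(s) ⇌ Pb^2+ + 2 Cl^-
If s mol/L of PbCl2 dissolves, [Pb^2+] = s and [Cl^-] = 2s.
Ksp = [Pb^2+][Cl^-]^2
Ksp = s(2s)^2 = 4s^3
Ksp = 4 × (1.58 x 10^-2)^3 = 1.6 x 10^-5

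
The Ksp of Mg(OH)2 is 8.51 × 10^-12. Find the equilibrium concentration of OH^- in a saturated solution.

Mg(OH)2(s) ⇌ Mg^2+ + 2 OH^-
Ksp = [Mg^2+][OH^-]^2
With molar solubility s: [Mg^2+] = s, [OH^-] = 2s.
Ksp = s(2s)^2 = 4s^3
s^3 = 8.51 × 10^-12 / 4, so s = 1.286 x 10^-4 M
[OH^-] = 2s = 2.57 x 10^-4 M

2.57 × 10^-4 M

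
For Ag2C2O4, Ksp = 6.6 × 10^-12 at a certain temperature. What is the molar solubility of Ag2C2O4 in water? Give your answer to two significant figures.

s ≈ 1.2 × 10^-4 M

Ag2C2O4(s) ⇌ 2 Ag^+ + C2O4^2-
Ksp = [Ag^+]^2[C2O4^2-]
For each mole of Ag2C2O4 that dissolves: [Ag^+] = 2s, [C2O4^2-] = s.
So Ksp = (2s)^2 × s = 4s^3
s = (6.6 × 10^-12 / 4)^(1/3) = 1.2 x 10^-4 M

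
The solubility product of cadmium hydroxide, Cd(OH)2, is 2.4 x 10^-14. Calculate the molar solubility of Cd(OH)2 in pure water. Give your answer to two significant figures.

Cd(OH)2(s) ⇌ Cd^2+(aq) + 2 OH^-(aq)
Ksp = [Cd^2+][OH^-]^2
Let s = molar solubility. Then [Cd^2+] = s and [OH^-] = 2s.
Ksp = s(2s)^2 = 4s^3
s^3 = 2.4 x 10^-14 / 4, so s = 1.8 x 10^-5 M

s ≈ 1.8 × 10^-5 M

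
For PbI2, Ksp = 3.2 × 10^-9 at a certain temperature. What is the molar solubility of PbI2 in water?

s = 9.3 × 10^-4 M

PbI2(s) ⇌ Pb^2+ + 2 I^-
Ksp = [Pb^2+][I^-]^2
With molar solubility s: [Pb^2+] = s, [I^-] = 2s.
Substituting: Ksp = s(2s)^2 = 4s^3
s = (3.2 × 10^-9 / 4)^(1/3) = 9.3 × 10^-4 M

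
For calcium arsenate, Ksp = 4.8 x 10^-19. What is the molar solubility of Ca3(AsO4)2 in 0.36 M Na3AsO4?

Ca3(AsO4)2(s) ⇌ 3 Ca^2+(aq) + 2 AsO4^3-(aq)
Ksp = [Ca^2+]^3[AsO4^3-]^2
If s mol/L dissolves here, [Ca^2+] = 3s, [AsO4^3-] = 0.36 + 2s ≈ 0.36 (Ksp is small, so little additional dissolves).
Ksp ≈ (3s)^3 × (0.36)^2
s = 5.2 × 10^-7 M
Check: 2s = 1.0 x 10^-6 ≪ 0.36, so the approximation is valid.

s = 5.2 x 10^-7 M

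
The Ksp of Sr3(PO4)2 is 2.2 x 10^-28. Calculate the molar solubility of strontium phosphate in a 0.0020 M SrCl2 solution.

8.3 × 10^-11 M

Sr3(PO4)2(s) <=> 3 Sr^2+ + 2 PO4^3-
Ksp = [Sr^2+]^3[PO4^3-]^2
Let s be the molar solubility in this solution. [Sr^2+] = 0.0020 + 3s ≈ 0.0020, [PO4^3-] = 2s (since Sr^2+ from SrCl2 dominates).
Ksp ≈ (0.0020)^3 × (2s)^2
s = 8.3 × 10^-11 M
Check: 3s = 2.5 × 10^-10 ≪ 0.0020, so the approximation is valid.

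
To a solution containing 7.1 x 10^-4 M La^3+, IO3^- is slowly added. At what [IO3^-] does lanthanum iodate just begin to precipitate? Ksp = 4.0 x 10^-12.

[IO3^-] = 1.8 x 10^-3 M

La(IO3)3(s) ⇌ La^3+(aq) + 3 IO3^-(aq)
Ksp = [La^3+][IO3^-]^3
Precipitation begins when Q = Ksp. With [La^3+] = 7.1 x 10^-4 M:
4.0 x 10^-12 = (7.1 x 10^-4) × [IO3^-]^3
[IO3^-] = (4.0 x 10^-12 / 7.1 × 10^-4)^(1/3) = 1.8 x 10^-3 M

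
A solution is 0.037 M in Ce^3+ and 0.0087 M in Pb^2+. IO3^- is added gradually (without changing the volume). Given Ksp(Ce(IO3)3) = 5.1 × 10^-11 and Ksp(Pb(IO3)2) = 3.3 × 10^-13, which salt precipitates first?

Precipitation of each salt starts when its ion product equals its Ksp.
For Ce(IO3)3: 5.1 × 10^-11 = 0.037 × [IO3^-]^3  ⇒  [IO3^-] = 1.1 × 10^-3 M.
For Pb(IO3)2: 3.3 × 10^-13 = 0.0087 × [IO3^-]^2  ⇒  [IO3^-] = 6.2 × 10^-6 M.
The salt with the lower threshold [IO3^-] precipitates first: Pb(IO3)2.

Pb(IO3)2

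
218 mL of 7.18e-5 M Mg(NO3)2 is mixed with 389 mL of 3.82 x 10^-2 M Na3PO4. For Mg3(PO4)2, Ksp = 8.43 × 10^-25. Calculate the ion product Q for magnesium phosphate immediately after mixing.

Q ≈ 1.03 x 10^-17

Total volume = 218 + 389 = 607 mL.
[Mg^2+] = 7.18 x 10^-5 × (218/607) = 2.579 x 10^-5 M
[PO4^3-] = 3.82 × 10^-2 × (389/607) = 2.448 × 10^-2 M
Mg3(PO4)2(s) ⇌ 3 Mg^2+(aq) + 2 PO4^3-(aq), so Q = [Mg^2+]^3[PO4^3-]^2
Q = (2.579 × 10^-5)^3(2.448 × 10^-2)^2 = 1.03 × 10^-17
Q > Ksp, so Mg3(PO4)2 will precipitate.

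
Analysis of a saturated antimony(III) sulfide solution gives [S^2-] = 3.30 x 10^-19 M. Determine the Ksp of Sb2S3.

Sb2S3(s) <=> 2 Sb^3+(aq) + 3 S^2-(aq)
Stoichiometry gives [Sb^3+] = (2/3)[S^2-] = 2.200 × 10^-19 M.
Ksp = [Sb^3+]^2[S^2-]^3
Ksp = (2.200 x 10^-19)^2 × (3.30 x 10^-19)^3 = 1.74 × 10^-93

Ksp = 1.74 x 10^-93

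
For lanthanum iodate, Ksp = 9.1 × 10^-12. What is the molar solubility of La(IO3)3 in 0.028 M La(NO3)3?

2.3e-4 M

La(IO3)3(s) ⇌ La^3+(aq) + 3 IO3^-(aq)
Ksp = [La^3+][IO3^-]^3
Let s be the molar solubility in this solution. [La^3+] = 0.028 + s ≈ 0.028, [IO3^-] = 3s (since La^3+ from La(NO3)3 dominates).
Ksp ≈ 0.028 × (3s)^3
s = 2.3 x 10^-4 M
Check: s = 2.3 × 10^-4 ≪ 0.028, so the approximation is valid.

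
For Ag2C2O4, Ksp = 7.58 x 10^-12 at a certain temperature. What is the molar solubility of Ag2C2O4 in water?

s ≈ 1.24 × 10^-4 M

Ag2C2O4(s) <=> 2 Ag^+ + C2O4^2-
Ksp = [Ag^+]^2[C2O4^2-]
If s mol/L of Ag2C2O4 dissolves, [Ag^+] = 2s and [C2O4^2-] = s.
Ksp = (2s)^2s = 4s^3
s = (7.58 x 10^-12 / 4)^(1/3) = 1.24 × 10^-4 M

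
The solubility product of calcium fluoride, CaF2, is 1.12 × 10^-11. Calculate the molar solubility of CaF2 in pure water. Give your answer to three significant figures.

s = 1.41 x 10^-4 M

CaF2(s) ⇌ Ca^2+ + 2 F^-
Ksp = [Ca^2+][F^-]^2
Let s = molar solubility. Then [Ca^2+] = s and [F^-] = 2s.
Ksp = s(2s)^2 = 4s^3
Solving, s = (1.12 × 10^-11/4)^(1/3) = 1.41 x 10^-4 M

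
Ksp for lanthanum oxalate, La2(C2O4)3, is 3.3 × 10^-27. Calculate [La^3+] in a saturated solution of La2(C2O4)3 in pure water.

La2(C2O4)3(s) ⇌ 2 La^3+ + 3 C2O4^2-
Ksp = [La^3+]^2[C2O4^2-]^3
If s mol/L of La2(C2O4)3 dissolves, [La^3+] = 2s and [C2O4^2-] = 3s.
Ksp = (2s)^2(3s)^3 = 108s^5
s = (3.3 × 10^-27 / 108)^(1/5) = 1.98 × 10^-6 M
[La^3+] = 2s = 4.0 × 10^-6 M

4.0 × 10^-6 M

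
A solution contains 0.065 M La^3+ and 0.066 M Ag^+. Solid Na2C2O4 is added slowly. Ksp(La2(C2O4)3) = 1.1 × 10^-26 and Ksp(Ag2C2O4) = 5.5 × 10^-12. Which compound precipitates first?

Ag2C2O4

Precipitation of each salt starts when its ion product equals its Ksp.
For La2(C2O4)3: 1.1 × 10^-26 = (0.065)^2 × [C2O4^2-]^3  ⇒  [C2O4^2-] = 1.4 × 10^-8 M.
For Ag2C2O4: 5.5 × 10^-12 = (0.066)^2 × [C2O4^2-]  ⇒  [C2O4^2-] = 1.3 × 10^-9 M.
The salt with the lower threshold [C2O4^2-] precipitates first: Ag2C2O4.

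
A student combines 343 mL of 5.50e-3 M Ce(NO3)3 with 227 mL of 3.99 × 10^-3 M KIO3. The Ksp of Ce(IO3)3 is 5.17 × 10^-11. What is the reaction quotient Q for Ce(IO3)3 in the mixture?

Total volume = 343 + 227 = 570 mL.
[Ce^3+] = 5.50 × 10^-3 × (343/570) = 3.310 × 10^-3 M
[IO3^-] = 3.99 × 10^-3 × (227/570) = 1.589 x 10^-3 M
Ce(IO3)3(s) ⇌ Ce^3+ + 3 IO3^-, so Q = [Ce^3+][IO3^-]^3
Q = (3.310 × 10^-3)(1.589 × 10^-3)^3 = 1.33 × 10^-11
Q < Ksp, so no precipitate of Ce(IO3)3 forms.

Q = 1.33 x 10^-11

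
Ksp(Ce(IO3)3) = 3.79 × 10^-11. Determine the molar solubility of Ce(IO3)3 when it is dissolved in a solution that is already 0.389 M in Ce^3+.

1.53e-4 M

Ce(IO3)3(s) ⇌ Ce^3+ + 3 IO3^-
Ksp = [Ce^3+][IO3^-]^3
Let s = moles of Ce(IO3)3 that dissolve per litre. [Ce^3+] = 0.389 + s ≈ 0.389, [IO3^-] = 3s (Ksp is small, so little additional dissolves).
Ksp ≈ 0.389 × (3s)^3
s = 1.53 × 10^-4 M
Check: s = 1.5 × 10^-4 ≪ 0.389, so the approximation is valid.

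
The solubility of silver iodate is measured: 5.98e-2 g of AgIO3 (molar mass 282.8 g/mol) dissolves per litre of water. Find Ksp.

Ksp ≈ 4.47e-8

Molar solubility s = (5.98 x 10^-2 g/L) / (282.8 g/mol) = 2.115 × 10^-4 M.
AgIO3(s) ⇌ Ag^+ + IO3^-
With molar solubility s: [Ag^+] = s, [IO3^-] = s.
Ksp = [Ag^+][IO3^-]
Ksp = s × s = s^2
With s = 2.115 × 10^-4: Ksp = 4.47 × 10^-8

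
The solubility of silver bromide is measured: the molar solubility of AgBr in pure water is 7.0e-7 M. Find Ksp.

Ksp = 4.9 x 10^-13

AgBr(s) ⇌ Ag^+(aq) + Br^-(aq)
For each mole of AgBr that dissolves: [Ag^+] = s, [Br^-] = s.
Ksp = [Ag^+][Br^-]
Ksp = (s)(s) = s^2
Ksp = (7.0 × 10^-7)^2 = 4.9 × 10^-13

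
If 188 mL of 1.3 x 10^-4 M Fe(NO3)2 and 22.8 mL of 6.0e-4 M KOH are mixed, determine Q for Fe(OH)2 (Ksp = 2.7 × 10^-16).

4.9 × 10^-13

Total volume = 188 + 22.8 = 210.8 mL.
[Fe^2+] = 1.3 x 10^-4 × (188/210.8) = 1.16 x 10^-4 M
[OH^-] = 6.0 × 10^-4 × (22.8/210.8) = 6.49 × 10^-5 M
Fe(OH)2(s) ⇌ Fe^2+(aq) + 2 OH^-(aq), so Q = [Fe^2+][OH^-]^2
Q = (1.16 x 10^-4)(6.49 × 10^-5)^2 = 4.9 x 10^-13
Q > Ksp, so Fe(OH)2 will precipitate.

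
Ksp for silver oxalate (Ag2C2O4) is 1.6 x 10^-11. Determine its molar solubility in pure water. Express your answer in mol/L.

s = 1.6 × 10^-4 M

Ag2C2O4(s) <=> 2 Ag^+(aq) + C2O4^2-(aq)
Ksp = [Ag^+]^2[C2O4^2-]
With molar solubility s: [Ag^+] = 2s, [C2O4^2-] = s.
Ksp = (2s)^2s = 4s^3
s^3 = 1.6 x 10^-11 / 4, so s = 1.6 x 10^-4 M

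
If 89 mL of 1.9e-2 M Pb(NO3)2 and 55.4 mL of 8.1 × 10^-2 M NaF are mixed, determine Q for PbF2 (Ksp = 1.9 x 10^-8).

1.1e-5

Total volume = 89 + 55.4 = 144.4 mL.
[Pb^2+] = 1.9 × 10^-2 × (89/144.4) = 1.17 × 10^-2 M
[F^-] = 8.1 x 10^-2 × (55.4/144.4) = 3.11 × 10^-2 M
PbF2(s) ⇌ Pb^2+ + 2 F^-, so Q = [Pb^2+][F^-]^2
Q = (1.17 x 10^-2)(3.11 × 10^-2)^2 = 1.1 x 10^-5
Q > Ksp, so PbF2 will precipitate.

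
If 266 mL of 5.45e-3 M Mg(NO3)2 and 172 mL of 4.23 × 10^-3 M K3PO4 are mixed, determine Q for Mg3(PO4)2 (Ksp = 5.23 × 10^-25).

Total volume = 266 + 172 = 438 mL.
[Mg^2+] = 5.45 × 10^-3 × (266/438) = 3.310 × 10^-3 M
[PO4^3-] = 4.23 x 10^-3 × (172/438) = 1.661 x 10^-3 M
Mg3(PO4)2(s) ⇌ 3 Mg^2+ + 2 PO4^3-, so Q = [Mg^2+]^3[PO4^3-]^2
Q = (3.310 × 10^-3)^3(1.661 × 10^-3)^2 = 1.00 × 10^-13
Q > Ksp, so Mg3(PO4)2 will precipitate.

Q = 1.00e-13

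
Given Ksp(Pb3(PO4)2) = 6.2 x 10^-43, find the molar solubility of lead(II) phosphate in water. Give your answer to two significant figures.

1.4 × 10^-9 M

Pb3(PO4)2(s) ⇌ 3 Pb^2+ + 2 PO4^3-
Ksp = [Pb^2+]^3[PO4^3-]^2
With molar solubility s: [Pb^2+] = 3s, [PO4^3-] = 2s.
So Ksp = (3s)^3 × (2s)^2 = 108s^5
s = (6.2 x 10^-43 / 108)^(1/5) = 1.4 x 10^-9 M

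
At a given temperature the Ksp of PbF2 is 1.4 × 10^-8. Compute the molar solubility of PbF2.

PbF2(s) ⇌ Pb^2+ + 2 F^-
Ksp = [Pb^2+][F^-]^2
If s mol/L of PbF2 dissolves, [Pb^2+] = s and [F^-] = 2s.
So Ksp = s × (2s)^2 = 4s^3
Solving, s = (1.4 × 10^-8/4)^(1/3) = 1.5 × 10^-3 M

s ≈ 1.5 × 10^-3 M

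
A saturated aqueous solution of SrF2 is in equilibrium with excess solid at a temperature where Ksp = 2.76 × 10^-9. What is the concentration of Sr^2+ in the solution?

[Sr^2+] ≈ 8.84e-4 M

SrF2(s) ⇌ Sr^2+ + 2 F^-
Ksp = [Sr^2+][F^-]^2
For each mole of SrF2 that dissolves: [Sr^2+] = s, [F^-] = 2s.
Ksp = s(2s)^2 = 4s^3
s^3 = 2.76 × 10^-9 / 4, so s = 8.837 × 10^-4 M
[Sr^2+] = s = 8.84 × 10^-4 M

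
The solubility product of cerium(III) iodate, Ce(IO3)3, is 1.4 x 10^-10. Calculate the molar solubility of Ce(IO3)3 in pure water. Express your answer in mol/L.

Ce(IO3)3(s) ⇌ Ce^3+ + 3 IO3^-
Ksp = [Ce^3+][IO3^-]^3
For each mole of Ce(IO3)3 that dissolves: [Ce^3+] = s, [IO3^-] = 3s.
Ksp = s(3s)^3 = 27s^4
s = (1.4 x 10^-10 / 27)^(1/4) = 1.5 x 10^-3 M

s = 1.5 × 10^-3 M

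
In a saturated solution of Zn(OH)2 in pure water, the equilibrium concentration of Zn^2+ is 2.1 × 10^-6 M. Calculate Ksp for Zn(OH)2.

Zn(OH)2(s) ⇌ Zn^2+(aq) + 2 OH^-(aq)
Stoichiometry gives [OH^-] = (2/1)[Zn^2+] = 4.20 x 10^-6 M.
Ksp = [Zn^2+][OH^-]^2
Ksp = 2.1 × 10^-6 × (4.20 x 10^-6)^2 = 3.7 x 10^-17

Ksp = 3.7 x 10^-17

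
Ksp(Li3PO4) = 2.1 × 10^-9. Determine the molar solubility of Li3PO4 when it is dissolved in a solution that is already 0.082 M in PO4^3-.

Li3PO4(s) <=> 3 Li^+ + PO4^3-
Ksp = [Li^+]^3[PO4^3-]
If s mol/L dissolves here, [Li^+] = 3s, [PO4^3-] = 0.082 + s ≈ 0.082 (since the PO4^3- already present dominates).
Ksp ≈ (3s)^3 × 0.082
s = 9.8 × 10^-4 M
Check: s = 9.8 × 10^-4 ≪ 0.082, so the approximation is valid.

9.8 x 10^-4 M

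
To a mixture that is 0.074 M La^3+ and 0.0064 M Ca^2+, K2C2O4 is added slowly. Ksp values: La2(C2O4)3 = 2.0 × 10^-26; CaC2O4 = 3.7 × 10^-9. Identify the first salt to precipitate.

La2(C2O4)3

Each salt begins to precipitate when Q = Ksp, i.e. when [C2O4^2-] reaches its threshold.
For La2(C2O4)3: 2.0 × 10^-26 = (0.074)^2 × [C2O4^2-]^3  ⇒  [C2O4^2-] = 1.5 x 10^-8 M.
For CaC2O4: 3.7 × 10^-9 = 0.0064 × [C2O4^2-]  ⇒  [C2O4^2-] = 5.8 × 10^-7 M.
The salt with the lower threshold [C2O4^2-] precipitates first: La2(C2O4)3.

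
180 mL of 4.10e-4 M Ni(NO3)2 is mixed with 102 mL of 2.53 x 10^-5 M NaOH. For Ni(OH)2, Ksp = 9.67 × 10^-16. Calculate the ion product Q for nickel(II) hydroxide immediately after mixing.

2.19 x 10^-14

Total volume = 180 + 102 = 282 mL.
[Ni^2+] = 4.10 × 10^-4 × (180/282) = 2.617 × 10^-4 M
[OH^-] = 2.53 × 10^-5 × (102/282) = 9.151 × 10^-6 M
Ni(OH)2(s) ⇌ Ni^2+ + 2 OH^-, so Q = [Ni^2+][OH^-]^2
Q = (2.617 x 10^-4)(9.151 × 10^-6)^2 = 2.19 x 10^-14
Q > Ksp, so Ni(OH)2 will precipitate.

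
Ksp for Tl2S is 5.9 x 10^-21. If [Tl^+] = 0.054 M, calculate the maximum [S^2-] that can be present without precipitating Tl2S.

Tl2S(s) ⇌ 2 Tl^+ + S^2-
Ksp = [Tl^+]^2[S^2-]
Precipitation begins when Q = Ksp. With [Tl^+] = 0.054 M:
5.9 x 10^-21 = (0.054)^2 × [S^2-]
[S^2-] = (5.9 x 10^-21 / 2.92 × 10^-3) = 2.0 × 10^-18 M

[S^2-] ≈ 2.0 × 10^-18 M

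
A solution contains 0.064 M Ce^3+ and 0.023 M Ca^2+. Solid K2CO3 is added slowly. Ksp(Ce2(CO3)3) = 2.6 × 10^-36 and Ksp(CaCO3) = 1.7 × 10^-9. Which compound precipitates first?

Each salt begins to precipitate when Q = Ksp, i.e. when [CO3^2-] reaches its threshold.
For Ce2(CO3)3: 2.6 × 10^-36 = (0.064)^2 × [CO3^2-]^3  ⇒  [CO3^2-] = 8.6 × 10^-12 M.
For CaCO3: 1.7 × 10^-9 = 0.023 × [CO3^2-]  ⇒  [CO3^2-] = 7.4 × 10^-8 M.
The salt with the lower threshold [CO3^2-] precipitates first: Ce2(CO3)3.

Ce2(CO3)3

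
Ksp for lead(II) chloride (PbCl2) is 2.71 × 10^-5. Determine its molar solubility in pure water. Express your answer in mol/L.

1.89e-2 M

PbCl2(s) ⇌ Pb^2+ + 2 Cl^-
Ksp = [Pb^2+][Cl^-]^2
For each mole of PbCl2 that dissolves: [Pb^2+] = s, [Cl^-] = 2s.
So Ksp = s × (2s)^2 = 4s^3
Solving, s = (2.71 × 10^-5/4)^(1/3) = 1.89 x 10^-2 M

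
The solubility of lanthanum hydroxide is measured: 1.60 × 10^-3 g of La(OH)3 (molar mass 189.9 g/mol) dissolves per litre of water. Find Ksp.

Molar solubility s = (1.60 × 10^-3 g/L) / (189.9 g/mol) = 8.425 × 10^-6 M.
La(OH)3(s) <=> La^3+ + 3 OH^-
With molar solubility s: [La^3+] = s, [OH^-] = 3s.
Ksp = [La^3+][OH^-]^3
Ksp = s(3s)^3 = 27s^4
Ksp = 27 × (8.425 × 10^-6)^4 = 1.36 x 10^-19

Ksp = 1.36e-19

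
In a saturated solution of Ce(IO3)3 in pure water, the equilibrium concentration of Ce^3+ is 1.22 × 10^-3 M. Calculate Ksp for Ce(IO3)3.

Ce(IO3)3(s) <=> Ce^3+(aq) + 3 IO3^-(aq)
Stoichiometry gives [IO3^-] = (3/1)[Ce^3+] = 3.660 × 10^-3 M.
Ksp = [Ce^3+][IO3^-]^3
Ksp = 1.22 × 10^-3 × (3.660 x 10^-3)^3 = 5.98 x 10^-11

Ksp ≈ 5.98 × 10^-11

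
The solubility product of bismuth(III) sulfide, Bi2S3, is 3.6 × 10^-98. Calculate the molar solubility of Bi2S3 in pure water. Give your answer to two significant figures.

s = 1.3 x 10^-20 M

Bi2S3(s) ⇌ 2 Bi^3+(aq) + 3 S^2-(aq)
Ksp = [Bi^3+]^2[S^2-]^3
For each mole of Bi2S3 that dissolves: [Bi^3+] = 2s, [S^2-] = 3s.
Substituting: Ksp = (2s)^2(3s)^3 = 108s^5
Solving, s = (3.6 × 10^-98/108)^(1/5) = 1.3 × 10^-20 M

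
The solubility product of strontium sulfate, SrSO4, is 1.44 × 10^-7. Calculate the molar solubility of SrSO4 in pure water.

SrSO4(s) ⇌ Sr^2+(aq) + SO4^2-(aq)
Ksp = [Sr^2+][SO4^2-]
If s mol/L of SrSO4 dissolves, [Sr^2+] = s and [SO4^2-] = s.
Ksp = (s)(s) = s^2
s = (1.44 × 10^-7)^(1/2) = 3.79 × 10^-4 M

s = 3.79 x 10^-4 M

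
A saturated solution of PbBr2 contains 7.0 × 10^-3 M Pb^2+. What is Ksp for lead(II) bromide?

PbBr2(s) <=> Pb^2+(aq) + 2 Br^-(aq)
Stoichiometry gives [Br^-] = (2/1)[Pb^2+] = 1.40 × 10^-2 M.
Ksp = [Pb^2+][Br^-]^2
Ksp = 7.0 x 10^-3 × (1.40 x 10^-2)^2 = 1.4 × 10^-6

Ksp ≈ 1.4e-6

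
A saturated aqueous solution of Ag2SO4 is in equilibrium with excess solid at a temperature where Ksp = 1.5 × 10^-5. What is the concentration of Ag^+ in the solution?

Ag2SO4(s) ⇌ 2 Ag^+ + SO4^2-
Ksp = [Ag^+]^2[SO4^2-]
For each mole of Ag2SO4 that dissolves: [Ag^+] = 2s, [SO4^2-] = s.
Substituting: Ksp = (2s)^2s = 4s^3
s^3 = 1.5 × 10^-5 / 4, so s = 1.55 × 10^-2 M
[Ag^+] = 2s = 3.1 × 10^-2 M

[Ag^+] ≈ 3.1 × 10^-2 M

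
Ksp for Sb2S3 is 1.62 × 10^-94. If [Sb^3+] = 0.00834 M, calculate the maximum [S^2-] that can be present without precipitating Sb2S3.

Sb2S3(s) ⇌ 2 Sb^3+(aq) + 3 S^2-(aq)
Ksp = [Sb^3+]^2[S^2-]^3
Precipitation begins when Q = Ksp. With [Sb^3+] = 0.00834 M:
1.62 × 10^-94 = (0.00834)^2 × [S^2-]^3
[S^2-] = (1.62 × 10^-94 / 6.956 x 10^-5)^(1/3) = 1.33 x 10^-30 M

1.33 × 10^-30 M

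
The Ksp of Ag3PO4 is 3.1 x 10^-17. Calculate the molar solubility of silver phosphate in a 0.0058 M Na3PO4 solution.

s = 5.8 x 10^-6 M

Ag3PO4(s) ⇌ 3 Ag^+(aq) + PO4^3-(aq)
Ksp = [Ag^+]^3[PO4^3-]
Let s be the molar solubility in this solution. [Ag^+] = 3s, [PO4^3-] = 0.0058 + s ≈ 0.0058 (Ksp is small, so little additional dissolves).
Ksp ≈ (3s)^3 × 0.0058
s = 5.8 × 10^-6 M
Check: s = 5.8 x 10^-6 ≪ 0.0058, so the approximation is valid.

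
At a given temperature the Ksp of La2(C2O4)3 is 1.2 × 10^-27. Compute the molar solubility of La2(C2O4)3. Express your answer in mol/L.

La2(C2O4)3(s) ⇌ 2 La^3+ + 3 C2O4^2-
Ksp = [La^3+]^2[C2O4^2-]^3
For each mole of La2(C2O4)3 that dissolves: [La^3+] = 2s, [C2O4^2-] = 3s.
Ksp = (2s)^2(3s)^3 = 108s^5
s = (1.2 × 10^-27 / 108)^(1/5) = 1.6 × 10^-6 M

s ≈ 1.6 x 10^-6 M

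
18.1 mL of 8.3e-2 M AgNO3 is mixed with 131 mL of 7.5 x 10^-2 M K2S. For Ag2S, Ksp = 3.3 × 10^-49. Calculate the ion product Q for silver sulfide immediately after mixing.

Total volume = 18.1 + 131 = 149.1 mL.
[Ag^+] = 8.3 × 10^-2 × (18.1/149.1) = 1.01 × 10^-2 M
[S^2-] = 7.5 × 10^-2 × (131/149.1) = 6.59 x 10^-2 M
Ag2S(s) <=> 2 Ag^+ + S^2-, so Q = [Ag^+]^2[S^2-]
Q = (1.01 x 10^-2)^2(6.59 × 10^-2) = 6.7 × 10^-6
Q > Ksp, so Ag2S will precipitate.

Q = 6.7 × 10^-6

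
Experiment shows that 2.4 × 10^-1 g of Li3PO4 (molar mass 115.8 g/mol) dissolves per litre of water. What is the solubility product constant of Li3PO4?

Molar solubility s = (2.4 × 10^-1 g/L) / (115.8 g/mol) = 2.07 x 10^-3 M.
Li3PO4(s) ⇌ 3 Li^+(aq) + PO4^3-(aq)
With molar solubility s: [Li^+] = 3s, [PO4^3-] = s.
Ksp = [Li^+]^3[PO4^3-]
Ksp = (3s)^3s = 27s^4
Ksp = 27 × (2.07 × 10^-3)^4 = 5.0 × 10^-10

5.0 × 10^-10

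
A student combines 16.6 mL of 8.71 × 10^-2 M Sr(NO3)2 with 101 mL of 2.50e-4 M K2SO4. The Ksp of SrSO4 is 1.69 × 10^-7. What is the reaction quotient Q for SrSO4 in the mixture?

Q ≈ 2.64 × 10^-6

Total volume = 16.6 + 101 = 117.6 mL.
[Sr^2+] = 8.71 x 10^-2 × (16.6/117.6) = 1.229 × 10^-2 M
[SO4^2-] = 2.50 × 10^-4 × (101/117.6) = 2.147 × 10^-4 M
SrSO4(s) ⇌ Sr^2+ + SO4^2-, so Q = [Sr^2+][SO4^2-]
Q = (1.229 × 10^-2)(2.147 × 10^-4) = 2.64 x 10^-6
Q > Ksp, so SrSO4 will precipitate.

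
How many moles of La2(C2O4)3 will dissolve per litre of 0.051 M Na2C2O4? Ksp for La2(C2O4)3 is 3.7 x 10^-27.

La2(C2O4)3(s) ⇌ 2 La^3+ + 3 C2O4^2-
Ksp = [La^3+]^2[C2O4^2-]^3
Let s be the molar solubility in this solution. [La^3+] = 2s, [C2O4^2-] = 0.051 + 3s ≈ 0.051 (Ksp is small, so little additional dissolves).
Ksp ≈ (2s)^2 × (0.051)^3
s = 2.6 x 10^-12 M
Check: 3s = 7.9 × 10^-12 ≪ 0.051, so the approximation is valid.

s ≈ 2.6 × 10^-12 M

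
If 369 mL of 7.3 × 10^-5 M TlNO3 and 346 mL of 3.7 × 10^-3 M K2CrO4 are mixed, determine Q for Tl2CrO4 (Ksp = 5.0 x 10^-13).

Total volume = 369 + 346 = 715 mL.
[Tl^+] = 7.3 x 10^-5 × (369/715) = 3.77 × 10^-5 M
[CrO4^2-] = 3.7 x 10^-3 × (346/715) = 1.79 × 10^-3 M
Tl2CrO4(s) <=> 2 Tl^+(aq) + CrO4^2-(aq), so Q = [Tl^+]^2[CrO4^2-]
Q = (3.77 x 10^-5)^2(1.79 × 10^-3) = 2.5 × 10^-12
Q > Ksp, so Tl2CrO4 will precipitate.

Q ≈ 2.5e-12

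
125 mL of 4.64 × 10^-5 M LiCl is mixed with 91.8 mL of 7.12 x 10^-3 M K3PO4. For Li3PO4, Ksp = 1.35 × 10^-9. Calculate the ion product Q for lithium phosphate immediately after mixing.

Total volume = 125 + 91.8 = 216.8 mL.
[Li^+] = 4.64 × 10^-5 × (125/216.8) = 2.675 x 10^-5 M
[PO4^3-] = 7.12 × 10^-3 × (91.8/216.8) = 3.015 x 10^-3 M
Li3PO4(s) ⇌ 3 Li^+ + PO4^3-, so Q = [Li^+]^3[PO4^3-]
Q = (2.675 × 10^-5)^3(3.015 x 10^-3) = 5.77 × 10^-17
Q < Ksp, so no precipitate of Li3PO4 forms.

5.77e-17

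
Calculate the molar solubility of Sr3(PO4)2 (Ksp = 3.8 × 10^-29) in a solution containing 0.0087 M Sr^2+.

Sr3(PO4)2(s) ⇌ 3 Sr^2+ + 2 PO4^3-
Ksp = [Sr^2+]^3[PO4^3-]^2
If s mol/L dissolves here, [Sr^2+] = 0.0087 + 3s ≈ 0.0087, [PO4^3-] = 2s (since the Sr^2+ already present dominates).
Ksp ≈ (0.0087)^3 × (2s)^2
s = 3.8 x 10^-12 M
Check: 3s = 1.1 × 10^-11 ≪ 0.0087, so the approximation is valid.

3.8e-12 M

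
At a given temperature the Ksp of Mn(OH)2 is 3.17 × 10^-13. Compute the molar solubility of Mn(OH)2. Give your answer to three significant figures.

Mn(OH)2(s) ⇌ Mn^2+(aq) + 2 OH^-(aq)
Ksp = [Mn^2+][OH^-]^2
For each mole of Mn(OH)2 that dissolves: [Mn^2+] = s, [OH^-] = 2s.
So Ksp = s × (2s)^2 = 4s^3
s^3 = 3.17 × 10^-13 / 4, so s = 4.30 x 10^-5 M

s ≈ 4.30e-5 M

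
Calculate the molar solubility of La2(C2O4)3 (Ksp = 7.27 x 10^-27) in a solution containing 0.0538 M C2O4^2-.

s = 3.42 x 10^-12 M

La2(C2O4)3(s) <=> 2 La^3+(aq) + 3 C2O4^2-(aq)
Ksp = [La^3+]^2[C2O4^2-]^3
If s mol/L dissolves here, [La^3+] = 2s, [C2O4^2-] = 0.0538 + 3s ≈ 0.0538 (common-ion effect: C2O4^2- is already 0.0538 M).
Ksp ≈ (2s)^2 × (0.0538)^3
s = 3.42 × 10^-12 M
Check: 3s = 1.0 × 10^-11 ≪ 0.0538, so the approximation is valid.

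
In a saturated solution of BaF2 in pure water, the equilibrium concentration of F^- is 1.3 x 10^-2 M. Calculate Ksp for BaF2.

Ksp = 1.1e-6

BaF2(s) <=> Ba^2+(aq) + 2 F^-(aq)
Stoichiometry gives [Ba^2+] = (1/2)[F^-] = 6.50 x 10^-3 M.
Ksp = [Ba^2+][F^-]^2
Ksp = 6.50 × 10^-3 × (1.3 × 10^-2)^2 = 1.1 × 10^-6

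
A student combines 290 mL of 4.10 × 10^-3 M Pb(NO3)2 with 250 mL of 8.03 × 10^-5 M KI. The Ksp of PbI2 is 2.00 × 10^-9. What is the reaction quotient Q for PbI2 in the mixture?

Q = 3.04 x 10^-12

Total volume = 290 + 250 = 540 mL.
[Pb^2+] = 4.10 × 10^-3 × (290/540) = 2.202 x 10^-3 M
[I^-] = 8.03 x 10^-5 × (250/540) = 3.718 × 10^-5 M
PbI2(s) ⇌ Pb^2+(aq) + 2 I^-(aq), so Q = [Pb^2+][I^-]^2
Q = (2.202 × 10^-3)(3.718 x 10^-5)^2 = 3.04 × 10^-12
Q < Ksp, so no precipitate of PbI2 forms.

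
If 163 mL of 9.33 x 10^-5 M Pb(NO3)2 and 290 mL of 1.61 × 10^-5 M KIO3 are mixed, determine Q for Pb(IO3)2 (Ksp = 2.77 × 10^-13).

Total volume = 163 + 290 = 453 mL.
[Pb^2+] = 9.33 × 10^-5 × (163/453) = 3.357 x 10^-5 M
[IO3^-] = 1.61 × 10^-5 × (290/453) = 1.031 × 10^-5 M
Pb(IO3)2(s) <=> Pb^2+(aq) + 2 IO3^-(aq), so Q = [Pb^2+][IO3^-]^2
Q = (3.357 × 10^-5)(1.031 × 10^-5)^2 = 3.57 x 10^-15
Q < Ksp, so no precipitate of Pb(IO3)2 forms.

3.57 x 10^-15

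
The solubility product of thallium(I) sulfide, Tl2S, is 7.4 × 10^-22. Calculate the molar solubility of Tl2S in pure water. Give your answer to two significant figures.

Tl2S(s) ⇌ 2 Tl^+(aq) + S^2-(aq)
Ksp = [Tl^+]^2[S^2-]
Let s = molar solubility. Then [Tl^+] = 2s and [S^2-] = s.
Ksp = (2s)^2s = 4s^3
s^3 = 7.4 × 10^-22 / 4, so s = 5.7 x 10^-8 M

s ≈ 5.7 × 10^-8 M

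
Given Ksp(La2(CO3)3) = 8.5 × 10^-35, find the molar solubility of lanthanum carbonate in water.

s ≈ 6.0 x 10^-8 M

La2(CO3)3(s) <=> 2 La^3+(aq) + 3 CO3^2-(aq)
Ksp = [La^3+]^2[CO3^2-]^3
Let s = molar solubility. Then [La^3+] = 2s and [CO3^2-] = 3s.
Ksp = (2s)^2(3s)^3 = 108s^5
Solving, s = (8.5 × 10^-35/108)^(1/5) = 6.0 x 10^-8 M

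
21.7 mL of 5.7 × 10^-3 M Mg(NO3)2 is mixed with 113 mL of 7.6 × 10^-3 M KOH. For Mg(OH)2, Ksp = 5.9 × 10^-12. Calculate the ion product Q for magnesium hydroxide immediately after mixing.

Total volume = 21.7 + 113 = 134.7 mL.
[Mg^2+] = 5.7 × 10^-3 × (21.7/134.7) = 9.18 × 10^-4 M
[OH^-] = 7.6 × 10^-3 × (113/134.7) = 6.38 × 10^-3 M
Mg(OH)2(s) ⇌ Mg^2+(aq) + 2 OH^-(aq), so Q = [Mg^2+][OH^-]^2
Q = (9.18 × 10^-4)(6.38 x 10^-3)^2 = 3.7 x 10^-8
Q > Ksp, so Mg(OH)2 will precipitate.

3.7 × 10^-8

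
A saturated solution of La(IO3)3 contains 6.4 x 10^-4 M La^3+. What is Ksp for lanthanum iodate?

Ksp ≈ 4.5e-12

La(IO3)3(s) <=> La^3+ + 3 IO3^-
Stoichiometry gives [IO3^-] = (3/1)[La^3+] = 1.92 × 10^-3 M.
Ksp = [La^3+][IO3^-]^3
Ksp = 6.4 × 10^-4 × (1.92 x 10^-3)^3 = 4.5 x 10^-12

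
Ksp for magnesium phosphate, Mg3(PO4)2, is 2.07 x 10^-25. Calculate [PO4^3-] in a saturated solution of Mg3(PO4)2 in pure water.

[PO4^3-] = 9.07 x 10^-6 M

Mg3(PO4)2(s) <=> 3 Mg^2+(aq) + 2 PO4^3-(aq)
Ksp = [Mg^2+]^3[PO4^3-]^2
Let s = molar solubility. Then [Mg^2+] = 3s and [PO4^3-] = 2s.
Ksp = (3s)^3(2s)^2 = 108s^5
s^5 = 2.07 x 10^-25 / 108, so s = 4.534 × 10^-6 M
[PO4^3-] = 2s = 9.07 × 10^-6 M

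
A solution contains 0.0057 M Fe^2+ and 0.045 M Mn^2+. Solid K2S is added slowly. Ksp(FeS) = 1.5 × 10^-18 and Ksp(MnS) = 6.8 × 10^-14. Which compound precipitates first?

FeS

Each salt begins to precipitate when Q = Ksp, i.e. when [S^2-] reaches its threshold.
For FeS: 1.5 × 10^-18 = 0.0057 × [S^2-]  ⇒  [S^2-] = 2.6 × 10^-16 M.
For MnS: 6.8 × 10^-14 = 0.045 × [S^2-]  ⇒  [S^2-] = 1.5 × 10^-12 M.
The salt with the lower threshold [S^2-] precipitates first: FeS.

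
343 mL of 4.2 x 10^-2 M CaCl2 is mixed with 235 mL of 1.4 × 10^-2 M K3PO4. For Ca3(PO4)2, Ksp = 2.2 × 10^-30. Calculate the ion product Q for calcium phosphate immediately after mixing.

Total volume = 343 + 235 = 578 mL.
[Ca^2+] = 4.2 × 10^-2 × (343/578) = 2.49 x 10^-2 M
[PO4^3-] = 1.4 x 10^-2 × (235/578) = 5.69 x 10^-3 M
Ca3(PO4)2(s) ⇌ 3 Ca^2+(aq) + 2 PO4^3-(aq), so Q = [Ca^2+]^3[PO4^3-]^2
Q = (2.49 × 10^-2)^3(5.69 x 10^-3)^2 = 5.0 × 10^-10
Q > Ksp, so Ca3(PO4)2 will precipitate.

5.0e-10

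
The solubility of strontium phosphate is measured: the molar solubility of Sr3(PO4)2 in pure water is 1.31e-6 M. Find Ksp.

Ksp = 4.17 × 10^-28

Sr3(PO4)2(s) <=> 3 Sr^2+ + 2 PO4^3-
For each mole of Sr3(PO4)2 that dissolves: [Sr^2+] = 3s, [PO4^3-] = 2s.
Ksp = [Sr^2+]^3[PO4^3-]^2
So Ksp = (3s)^3 × (2s)^2 = 108s^5
Ksp = 108 × (1.31 × 10^-6)^5 = 4.17 x 10^-28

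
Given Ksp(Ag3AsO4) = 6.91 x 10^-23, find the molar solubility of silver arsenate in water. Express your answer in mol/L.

Ag3AsO4(s) ⇌ 3 Ag^+(aq) + AsO4^3-(aq)
Ksp = [Ag^+]^3[AsO4^3-]
With molar solubility s: [Ag^+] = 3s, [AsO4^3-] = s.
Substituting: Ksp = (3s)^3s = 27s^4
s = (6.91 x 10^-23 / 27)^(1/4) = 1.26 x 10^-6 M

1.26 x 10^-6 M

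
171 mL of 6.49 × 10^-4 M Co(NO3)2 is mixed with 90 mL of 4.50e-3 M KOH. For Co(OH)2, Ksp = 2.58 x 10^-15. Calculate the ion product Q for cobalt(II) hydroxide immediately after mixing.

1.02e-9

Total volume = 171 + 90 = 261 mL.
[Co^2+] = 6.49 × 10^-4 × (171/261) = 4.252 x 10^-4 M
[OH^-] = 4.50 × 10^-3 × (90/261) = 1.552 × 10^-3 M
Co(OH)2(s) <=> Co^2+(aq) + 2 OH^-(aq), so Q = [Co^2+][OH^-]^2
Q = (4.252 x 10^-4)(1.552 x 10^-3)^2 = 1.02 x 10^-9
Q > Ksp, so Co(OH)2 will precipitate.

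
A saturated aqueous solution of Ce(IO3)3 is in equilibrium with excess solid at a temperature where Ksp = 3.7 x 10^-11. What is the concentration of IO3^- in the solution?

Ce(IO3)3(s) ⇌ Ce^3+(aq) + 3 IO3^-(aq)
Ksp = [Ce^3+][IO3^-]^3
If s mol/L of Ce(IO3)3 dissolves, [Ce^3+] = s and [IO3^-] = 3s.
Ksp = s(3s)^3 = 27s^4
s = (3.7 x 10^-11 / 27)^(1/4) = 1.08 x 10^-3 M
[IO3^-] = 3s = 3.2 × 10^-3 M

[IO3^-] ≈ 3.2e-3 M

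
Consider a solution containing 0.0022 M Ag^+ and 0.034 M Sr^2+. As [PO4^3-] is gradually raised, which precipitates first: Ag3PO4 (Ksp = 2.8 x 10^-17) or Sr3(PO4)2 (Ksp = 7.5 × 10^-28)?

Each salt begins to precipitate when Q = Ksp, i.e. when [PO4^3-] reaches its threshold.
For Ag3PO4: 2.8 x 10^-17 = (0.0022)^3 × [PO4^3-]  ⇒  [PO4^3-] = 2.6 × 10^-9 M.
For Sr3(PO4)2: 7.5 × 10^-28 = (0.034)^3 × [PO4^3-]^2  ⇒  [PO4^3-] = 4.4 x 10^-12 M.
The salt with the lower threshold [PO4^3-] precipitates first: Sr3(PO4)2.

Sr3(PO4)2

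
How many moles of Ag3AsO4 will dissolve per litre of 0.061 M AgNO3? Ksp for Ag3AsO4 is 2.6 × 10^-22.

Ag3AsO4(s) ⇌ 3 Ag^+ + AsO4^3-
Ksp = [Ag^+]^3[AsO4^3-]
Let s = moles of Ag3AsO4 that dissolve per litre. [Ag^+] = 0.061 + 3s ≈ 0.061, [AsO4^3-] = s (common-ion effect: Ag^+ is already 0.061 M).
Ksp ≈ (0.061)^3 × s
s = 1.1 × 10^-18 M
Check: 3s = 3.4 × 10^-18 ≪ 0.061, so the approximation is valid.

s = 1.1 × 10^-18 M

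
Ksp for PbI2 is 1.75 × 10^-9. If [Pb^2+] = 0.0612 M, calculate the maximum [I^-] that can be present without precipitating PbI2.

1.69 × 10^-4 M

PbI2(s) ⇌ Pb^2+(aq) + 2 I^-(aq)
Ksp = [Pb^2+][I^-]^2
Precipitation begins when Q = Ksp. With [Pb^2+] = 0.0612 M:
1.75 × 10^-9 = (0.0612) × [I^-]^2
[I^-] = (1.75 × 10^-9 / 6.12 x 10^-2)^(1/2) = 1.69 × 10^-4 M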